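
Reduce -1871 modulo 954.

37

-1871 = -2·954 + 37, so -1871 ≡ 37 (mod 954).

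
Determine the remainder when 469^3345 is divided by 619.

160

Using repeated squaring:
469^1 ≡ 469 (mod 619)
469^2 ≡ 469^2 = 219961 ≡ 216 (mod 619)
469^4 ≡ 216^2 = 46656 ≡ 231 (mod 619)
469^8 ≡ 231^2 = 53361 ≡ 127 (mod 619)
469^16 ≡ 127^2 = 16129 ≡ 35 (mod 619)
469^32 ≡ 35^2 = 1225 ≡ 606 (mod 619)
469^64 ≡ 606^2 = 367236 ≡ 169 (mod 619)
469^128 ≡ 169^2 = 28561 ≡ 87 (mod 619)
469^256 ≡ 87^2 = 7569 ≡ 141 (mod 619)
469^512 ≡ 141^2 = 19881 ≡ 73 (mod 619)
469^1024 ≡ 73^2 = 5329 ≡ 377 (mod 619)
469^2048 ≡ 377^2 = 142129 ≡ 378 (mod 619)
469^3345 = 469^2048 * 469^1024 * 469^256 * 469^16 * 469^1 ≡ 378 * 377 * 141 * 35 * 469 (mod 619).
Accumulate the product:
378 * 377 = 142506 ≡ 136
136 * 141 = 19176 ≡ 606
606 * 35 = 21210 ≡ 164
164 * 469 = 76916 ≡ 160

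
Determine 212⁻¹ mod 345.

Apply the Euclidean algorithm and back-substitute:
345 = 1*212 + 133
212 = 1*133 + 79
133 = 1*79 + 54
79 = 1*54 + 25
54 = 2*25 + 4
25 = 6*4 + 1
4 = 4*1 + 0
gcd(212, 345) = 1, so the inverse exists.
Back-substitute for 1:
1 = 1*25 − 6*4
  = −6*54 + 13*25
  = 13*79 − 19*54
  = −19*133 + 32*79
  = 32*212 − 51*133
  = −51*345 + 83*212
So 212⁻¹ ≡ 83 (mod 345).

83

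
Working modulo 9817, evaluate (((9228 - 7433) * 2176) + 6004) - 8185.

6390

9228 - 7433 = 1795
1795 * 2176 = 3905920 ≡ 8571 (mod 9817)
8571 + 6004 = 14575 ≡ 4758 (mod 9817)
4758 - 8185 = -3427 ≡ 6390 (mod 9817)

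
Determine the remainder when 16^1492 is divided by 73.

Compute successive squares:
16^1 ≡ 16 (mod 73)
16^2 ≡ 16^2 = 256 ≡ 37 (mod 73)
16^4 ≡ 37^2 = 1369 ≡ 55 (mod 73)
16^8 ≡ 55^2 = 3025 ≡ 32 (mod 73)
16^16 ≡ 32^2 = 1024 ≡ 2 (mod 73)
16^32 ≡ 2^2 = 4 (mod 73)
16^64 ≡ 4^2 = 16 (mod 73)
16^128 ≡ 16^2 = 256 ≡ 37 (mod 73)
16^256 ≡ 37^2 = 1369 ≡ 55 (mod 73)
16^512 ≡ 55^2 = 3025 ≡ 32 (mod 73)
16^1024 ≡ 32^2 = 1024 ≡ 2 (mod 73)
16^1492 = 16^1024 · 16^256 · 16^128 · 16^64 · 16^16 · 16^4 ≡ 2 · 55 · 37 · 16 · 2 · 55 (mod 73).
Accumulate the product:
2 · 55 = 110 ≡ 37
37 · 37 = 1369 ≡ 55
55 · 16 = 880 ≡ 4
4 · 2 = 8
8 · 55 = 440 ≡ 2

2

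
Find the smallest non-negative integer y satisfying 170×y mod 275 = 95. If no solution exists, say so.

gcd(170, 275) = 5, and 5 | 95, so solutions exist.
Divide through by 5: 34×y = 19 (mod 55).
34⁻¹ ≡ 34 (mod 55).
y ≡ 34×19 ≡ 41 (mod 55).
The smallest non-negative solution is y = 41.

41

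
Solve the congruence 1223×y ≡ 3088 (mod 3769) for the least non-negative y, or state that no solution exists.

2018

gcd(1223, 3769) = 1, so a unique solution mod 3769 exists.
1223⁻¹ ≡ 3279 (mod 3769).
y ≡ 3279×3088 ≡ 2018 (mod 3769).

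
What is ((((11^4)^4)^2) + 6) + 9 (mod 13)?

(11)^4 ≡ 3 (mod 13)
(3)^4 ≡ 3 (mod 13)
(3)^2 ≡ 9 (mod 13)
9 + 6 = 15 ≡ 2 (mod 13)
2 + 9 = 11

11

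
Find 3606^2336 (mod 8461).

By square-and-multiply:
3606^1 ≡ 3606 (mod 8461)
3606^2 ≡ 3606^2 = 13003236 ≡ 7140 (mod 8461)
3606^4 ≡ 7140^2 = 50979600 ≡ 2075 (mod 8461)
3606^8 ≡ 2075^2 = 4305625 ≡ 7437 (mod 8461)
3606^16 ≡ 7437^2 = 55308969 ≡ 7873 (mod 8461)
3606^32 ≡ 7873^2 = 61984129 ≡ 7304 (mod 8461)
3606^64 ≡ 7304^2 = 53348416 ≡ 1811 (mod 8461)
3606^128 ≡ 1811^2 = 3279721 ≡ 5314 (mod 8461)
3606^256 ≡ 5314^2 = 28238596 ≡ 4239 (mod 8461)
3606^512 ≡ 4239^2 = 17969121 ≡ 6418 (mod 8461)
3606^1024 ≡ 6418^2 = 41190724 ≡ 2576 (mod 8461)
3606^2048 ≡ 2576^2 = 6635776 ≡ 2352 (mod 8461)
3606^2336 = 3606^2048 × 3606^256 × 3606^32 ≡ 2352 × 4239 × 7304 (mod 8461).
Accumulate the product:
2352 × 4239 = 9970128 ≡ 3070
3070 × 7304 = 22423280 ≡ 1630

1630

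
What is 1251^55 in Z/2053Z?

Compute successive squares:
55 in binary is 110111, i.e. 55 = 32 + 16 + 4 + 2 + 1.
1251^1 ≡ 1251 (mod 2053)
1251^2 ≡ 1251^2 = 1565001 ≡ 615 (mod 2053)
1251^4 ≡ 615^2 = 378225 ≡ 473 (mod 2053)
1251^8 ≡ 473^2 = 223729 ≡ 2005 (mod 2053)
1251^16 ≡ 2005^2 = 4020025 ≡ 251 (mod 2053)
1251^32 ≡ 251^2 = 63001 ≡ 1411 (mod 2053)
1251^55 = 1251^32 * 1251^16 * 1251^4 * 1251^2 * 1251^1 ≡ 1411 * 251 * 473 * 615 * 1251 (mod 2053).
Accumulate the product:
1411 * 251 = 354161 ≡ 1045
1045 * 473 = 494285 ≡ 1565
1565 * 615 = 962475 ≡ 1671
1671 * 1251 = 2090421 ≡ 467

467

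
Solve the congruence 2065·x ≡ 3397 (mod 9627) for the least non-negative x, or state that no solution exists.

976

gcd(2065, 9627) = 1, so a unique solution mod 9627 exists.
2065⁻¹ ≡ 4648 (mod 9627).
x ≡ 4648·3397 ≡ 976 (mod 9627).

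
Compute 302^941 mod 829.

Using repeated squaring:
302^1 ≡ 302 (mod 829)
302^2 ≡ 302^2 = 91204 ≡ 14 (mod 829)
302^4 ≡ 14^2 = 196 (mod 829)
302^8 ≡ 196^2 = 38416 ≡ 282 (mod 829)
302^16 ≡ 282^2 = 79524 ≡ 769 (mod 829)
302^32 ≡ 769^2 = 591361 ≡ 284 (mod 829)
302^64 ≡ 284^2 = 80656 ≡ 243 (mod 829)
302^128 ≡ 243^2 = 59049 ≡ 190 (mod 829)
302^256 ≡ 190^2 = 36100 ≡ 453 (mod 829)
302^512 ≡ 453^2 = 205209 ≡ 446 (mod 829)
302^941 = 302^512 × 302^256 × 302^128 × 302^32 × 302^8 × 302^4 × 302^1 ≡ 446 × 453 × 190 × 284 × 282 × 196 × 302 (mod 829).
Accumulate the product:
446 × 453 = 202038 ≡ 591
591 × 190 = 112290 ≡ 375
375 × 284 = 106500 ≡ 388
388 × 282 = 109416 ≡ 817
817 × 196 = 160132 ≡ 135
135 × 302 = 40770 ≡ 149

149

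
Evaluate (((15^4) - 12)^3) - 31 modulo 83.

(15)^4 ≡ 78 (mod 83)
78 - 12 = 66
(66)^3 ≡ 67 (mod 83)
67 - 31 = 36

36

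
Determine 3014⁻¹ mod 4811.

By the extended Euclidean algorithm:
4811 = 1*3014 + 1797
3014 = 1*1797 + 1217
1797 = 1*1217 + 580
1217 = 2*580 + 57
580 = 10*57 + 10
57 = 5*10 + 7
10 = 1*7 + 3
7 = 2*3 + 1
3 = 3*1 + 0
gcd(3014, 4811) = 1, so the inverse exists.
Bézout: 1 = −899*4811 + 1435*3014.
So 3014⁻¹ ≡ 1435 (mod 4811).

1435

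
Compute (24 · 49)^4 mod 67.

37

24 · 49 = 1176 ≡ 37 (mod 67)
(37)^4 ≡ 37 (mod 67)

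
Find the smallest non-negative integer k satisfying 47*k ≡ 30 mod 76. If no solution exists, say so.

gcd(47, 76) = 1, so a unique solution mod 76 exists.
47⁻¹ ≡ 55 (mod 76).
k ≡ 55*30 ≡ 54 (mod 76).

54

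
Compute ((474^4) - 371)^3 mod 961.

736

(474)^4 ≡ 764 (mod 961)
764 - 371 = 393
(393)^3 ≡ 736 (mod 961)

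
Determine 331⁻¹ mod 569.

361

569 = 1*331 + 238
331 = 1*238 + 93
238 = 2*93 + 52
93 = 1*52 + 41
52 = 1*41 + 11
41 = 3*11 + 8
11 = 1*8 + 3
8 = 2*3 + 2
3 = 1*2 + 1
2 = 2*1 + 0
gcd(331, 569) = 1, so the inverse exists.
Bézout: 1 = 121*569 − 208*331.
So 331⁻¹ ≡ −208 ≡ 361 (mod 569).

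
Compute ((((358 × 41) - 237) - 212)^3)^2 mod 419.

358 × 41 = 14678 ≡ 13 (mod 419)
13 - 237 = -224 ≡ 195 (mod 419)
195 - 212 = -17 ≡ 402 (mod 419)
(402)^3 ≡ 115 (mod 419)
(115)^2 ≡ 236 (mod 419)

236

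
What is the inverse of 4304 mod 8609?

8607

8609 = 2·4304 + 1
4304 = 4304·1 + 0
gcd(4304, 8609) = 1, so the inverse exists.
Back-substitute for 1:
1 = 1·8609 − 2·4304
So 4304⁻¹ ≡ −2 ≡ 8607 (mod 8609).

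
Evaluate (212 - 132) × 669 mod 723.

212 - 132 = 80
80 × 669 = 53520 ≡ 18 (mod 723)

18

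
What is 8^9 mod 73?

1

9 in binary is 1001, i.e. 9 = 8 + 1.
8^1 ≡ 8 (mod 73)
8^2 ≡ 8^2 = 64 (mod 73)
8^4 ≡ 64^2 = 4096 ≡ 8 (mod 73)
8^8 ≡ 8^2 = 64 (mod 73)
8^9 = 8^8 × 8^1 ≡ 64 × 8 (mod 73).
64 × 8 = 512 ≡ 1 (mod 73).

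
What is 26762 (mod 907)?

459

26762 = 29·907 + 459, so 26762 ≡ 459 (mod 907).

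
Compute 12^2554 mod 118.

26

By square-and-multiply:
12^1 ≡ 12 (mod 118)
12^2 ≡ 12^2 = 144 ≡ 26 (mod 118)
12^4 ≡ 26^2 = 676 ≡ 86 (mod 118)
12^8 ≡ 86^2 = 7396 ≡ 80 (mod 118)
12^16 ≡ 80^2 = 6400 ≡ 28 (mod 118)
12^32 ≡ 28^2 = 784 ≡ 76 (mod 118)
12^64 ≡ 76^2 = 5776 ≡ 112 (mod 118)
12^128 ≡ 112^2 = 12544 ≡ 36 (mod 118)
12^256 ≡ 36^2 = 1296 ≡ 116 (mod 118)
12^512 ≡ 116^2 = 13456 ≡ 4 (mod 118)
12^1024 ≡ 4^2 = 16 (mod 118)
12^2048 ≡ 16^2 = 256 ≡ 20 (mod 118)
12^2554 = 12^2048 · 12^256 · 12^128 · 12^64 · 12^32 · 12^16 · 12^8 · 12^2 ≡ 20 · 116 · 36 · 112 · 76 · 28 · 80 · 26 (mod 118).
Accumulate the product:
20 · 116 = 2320 ≡ 78
78 · 36 = 2808 ≡ 94
94 · 112 = 10528 ≡ 26
26 · 76 = 1976 ≡ 88
88 · 28 = 2464 ≡ 104
104 · 80 = 8320 ≡ 60
60 · 26 = 1560 ≡ 26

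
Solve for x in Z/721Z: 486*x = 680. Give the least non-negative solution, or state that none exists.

488

gcd(486, 721) = 1, so a unique solution mod 721 exists.
486⁻¹ ≡ 586 (mod 721).
x ≡ 586*680 ≡ 488 (mod 721).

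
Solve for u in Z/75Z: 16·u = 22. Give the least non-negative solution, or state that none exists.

67

gcd(16, 75) = 1, so a unique solution mod 75 exists.
16⁻¹ ≡ 61 (mod 75).
u ≡ 61·22 ≡ 67 (mod 75).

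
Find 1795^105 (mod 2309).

By square-and-multiply:
1795^1 ≡ 1795 (mod 2309)
1795^2 ≡ 1795^2 = 3222025 ≡ 970 (mod 2309)
1795^4 ≡ 970^2 = 940900 ≡ 1137 (mod 2309)
1795^8 ≡ 1137^2 = 1292769 ≡ 2038 (mod 2309)
1795^16 ≡ 2038^2 = 4153444 ≡ 1862 (mod 2309)
1795^32 ≡ 1862^2 = 3467044 ≡ 1235 (mod 2309)
1795^64 ≡ 1235^2 = 1525225 ≡ 1285 (mod 2309)
1795^105 = 1795^64 * 1795^32 * 1795^8 * 1795^1 ≡ 1285 * 1235 * 2038 * 1795 (mod 2309).
Accumulate the product:
1285 * 1235 = 1586975 ≡ 692
692 * 2038 = 1410296 ≡ 1806
1806 * 1795 = 3241770 ≡ 2243

2243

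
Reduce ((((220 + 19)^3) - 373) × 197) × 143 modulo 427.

220 + 19 = 239
(239)^3 ≡ 302 (mod 427)
302 - 373 = -71 ≡ 356 (mod 427)
356 × 197 = 70132 ≡ 104 (mod 427)
104 × 143 = 14872 ≡ 354 (mod 427)

354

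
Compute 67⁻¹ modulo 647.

647 = 9×67 + 44
67 = 1×44 + 23
44 = 1×23 + 21
23 = 1×21 + 2
21 = 10×2 + 1
2 = 2×1 + 0
gcd(67, 647) = 1, so the inverse exists.
Back-substitute for 1:
1 = 1×21 − 10×2
  = −10×23 + 11×21
  = 11×44 − 21×23
  = −21×67 + 32×44
  = 32×647 − 309×67
So 67⁻¹ ≡ −309 ≡ 338 (mod 647).

338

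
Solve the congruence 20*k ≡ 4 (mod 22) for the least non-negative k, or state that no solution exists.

gcd(20, 22) = 2, and 2 | 4, so solutions exist.
Divide through by 2: 10*k ≡ 2 mod 11.
10⁻¹ ≡ 10 (mod 11).
k ≡ 10*2 ≡ 9 (mod 11).
The smallest non-negative solution is k = 9.

9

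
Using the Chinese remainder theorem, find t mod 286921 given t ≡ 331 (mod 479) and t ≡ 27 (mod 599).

154569

479⁻¹ mod 599: 479·594 ≡ 1 (mod 599), so 479⁻¹ ≡ 594.
t = 331 + 479·((27 − 331)·594 mod 599) = 331 + 479·322 = 154569.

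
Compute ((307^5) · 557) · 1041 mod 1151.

740

(307)^5 ≡ 105 (mod 1151)
105 · 557 = 58485 ≡ 935 (mod 1151)
935 · 1041 = 973335 ≡ 740 (mod 1151)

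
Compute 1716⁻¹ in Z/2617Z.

Apply the Euclidean algorithm and back-substitute:
2617 = 1·1716 + 901
1716 = 1·901 + 815
901 = 1·815 + 86
815 = 9·86 + 41
86 = 2·41 + 4
41 = 10·4 + 1
4 = 4·1 + 0
gcd(1716, 2617) = 1, so the inverse exists.
Back-substitute for 1:
1 = 1·41 − 10·4
  = −10·86 + 21·41
  = 21·815 − 199·86
  = −199·901 + 220·815
  = 220·1716 − 419·901
  = −419·2617 + 639·1716
So 1716⁻¹ ≡ 639 (mod 2617).

639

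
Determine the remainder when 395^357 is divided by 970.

325

Compute successive squares:
395^1 ≡ 395 (mod 970)
395^2 ≡ 395^2 = 156025 ≡ 825 (mod 970)
395^4 ≡ 825^2 = 680625 ≡ 655 (mod 970)
395^8 ≡ 655^2 = 429025 ≡ 285 (mod 970)
395^16 ≡ 285^2 = 81225 ≡ 715 (mod 970)
395^32 ≡ 715^2 = 511225 ≡ 35 (mod 970)
395^64 ≡ 35^2 = 1225 ≡ 255 (mod 970)
395^128 ≡ 255^2 = 65025 ≡ 35 (mod 970)
395^256 ≡ 35^2 = 1225 ≡ 255 (mod 970)
395^357 = 395^256 × 395^64 × 395^32 × 395^4 × 395^1 ≡ 255 × 255 × 35 × 655 × 395 (mod 970).
Accumulate the product:
255 × 255 = 65025 ≡ 35
35 × 35 = 1225 ≡ 255
255 × 655 = 167025 ≡ 185
185 × 395 = 73075 ≡ 325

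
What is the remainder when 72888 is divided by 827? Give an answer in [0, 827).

72888 = 88*827 + 112, so 72888 ≡ 112 (mod 827).

112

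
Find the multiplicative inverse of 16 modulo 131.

41

Run the extended Euclidean algorithm:
131 = 8·16 + 3
16 = 5·3 + 1
3 = 3·1 + 0
gcd(16, 131) = 1, so the inverse exists.
Back-substitute for 1:
1 = 1·16 − 5·3
  = −5·131 + 41·16
So 16⁻¹ ≡ 41 (mod 131).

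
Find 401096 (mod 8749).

7391

401096 = 45*8749 + 7391, so 401096 ≡ 7391 (mod 8749).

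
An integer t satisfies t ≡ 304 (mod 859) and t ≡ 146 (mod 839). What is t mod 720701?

65588

859⁻¹ mod 839: 859×42 ≡ 1 (mod 839), so 859⁻¹ ≡ 42.
t = 304 + 859×((146 − 304)×42 mod 839) = 304 + 859×76 = 65588.
Check: 65588 mod 859 = 304, 65588 mod 839 = 146. ✓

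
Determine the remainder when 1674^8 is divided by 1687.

Compute successive squares:
1674^1 ≡ 1674 (mod 1687)
1674^2 ≡ 1674^2 = 2802276 ≡ 169 (mod 1687)
1674^4 ≡ 169^2 = 28561 ≡ 1569 (mod 1687)
1674^8 ≡ 1569^2 = 2461761 ≡ 428 (mod 1687)
So 1674^8 ≡ 428 (mod 1687).

428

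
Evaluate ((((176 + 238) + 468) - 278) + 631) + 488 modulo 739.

176 + 238 = 414
414 + 468 = 882 ≡ 143 (mod 739)
143 - 278 = -135 ≡ 604 (mod 739)
604 + 631 = 1235 ≡ 496 (mod 739)
496 + 488 = 984 ≡ 245 (mod 739)

245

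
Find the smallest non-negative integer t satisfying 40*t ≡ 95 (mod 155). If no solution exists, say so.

gcd(40, 155) = 5, and 5 | 95, so solutions exist.
Divide through by 5: 8*t ≡ 19 (mod 31).
8⁻¹ ≡ 4 (mod 31).
t ≡ 4*19 ≡ 14 (mod 31).
The smallest non-negative solution is t = 14.

14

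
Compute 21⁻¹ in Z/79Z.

64

79 = 3*21 + 16
21 = 1*16 + 5
16 = 3*5 + 1
5 = 5*1 + 0
gcd(21, 79) = 1, so the inverse exists.
Back-substitute for 1:
1 = 1*16 − 3*5
  = −3*21 + 4*16
  = 4*79 − 15*21
So 21⁻¹ ≡ −15 ≡ 64 (mod 79).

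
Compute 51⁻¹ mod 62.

62 = 1*51 + 11
51 = 4*11 + 7
11 = 1*7 + 4
7 = 1*4 + 3
4 = 1*3 + 1
3 = 3*1 + 0
gcd(51, 62) = 1, so the inverse exists.
Back-substitute for 1:
1 = 1*4 − 1*3
  = −1*7 + 2*4
  = 2*11 − 3*7
  = −3*51 + 14*11
  = 14*62 − 17*51
So 51⁻¹ ≡ −17 ≡ 45 (mod 62).

45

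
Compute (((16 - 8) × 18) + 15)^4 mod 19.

7

16 - 8 = 8
8 × 18 = 144 ≡ 11 (mod 19)
11 + 15 = 26 ≡ 7 (mod 19)
(7)^4 ≡ 7 (mod 19)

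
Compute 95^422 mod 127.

8

Compute successive squares:
422 in binary is 110100110, i.e. 422 = 256 + 128 + 32 + 4 + 2.
95^1 ≡ 95 (mod 127)
95^2 ≡ 95^2 = 9025 ≡ 8 (mod 127)
95^4 ≡ 8^2 = 64 (mod 127)
95^8 ≡ 64^2 = 4096 ≡ 32 (mod 127)
95^16 ≡ 32^2 = 1024 ≡ 8 (mod 127)
95^32 ≡ 8^2 = 64 (mod 127)
95^64 ≡ 64^2 = 4096 ≡ 32 (mod 127)
95^128 ≡ 32^2 = 1024 ≡ 8 (mod 127)
95^256 ≡ 8^2 = 64 (mod 127)
95^422 = 95^256 · 95^128 · 95^32 · 95^4 · 95^2 ≡ 64 · 8 · 64 · 64 · 8 (mod 127).
Accumulate the product:
64 · 8 = 512 ≡ 4
4 · 64 = 256 ≡ 2
2 · 64 = 128 ≡ 1
1 · 8 = 8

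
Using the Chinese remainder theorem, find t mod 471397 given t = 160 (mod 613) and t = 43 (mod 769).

118469

613⁻¹ mod 769: 613·419 ≡ 1 (mod 769), so 613⁻¹ ≡ 419.
t = 160 + 613·((43 − 160)·419 mod 769) = 160 + 613·193 = 118469.
Check: 118469 mod 613 = 160, 118469 mod 769 = 43. ✓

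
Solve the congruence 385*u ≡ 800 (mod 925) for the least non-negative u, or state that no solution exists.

gcd(385, 925) = 5, and 5 | 800, so solutions exist.
Divide through by 5: 77*u mod 185 = 160.
77⁻¹ ≡ 173 (mod 185).
u ≡ 173*160 ≡ 115 (mod 185).
The smallest non-negative solution is u = 115.

115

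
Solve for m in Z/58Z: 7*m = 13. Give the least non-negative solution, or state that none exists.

gcd(7, 58) = 1, so a unique solution mod 58 exists.
7⁻¹ ≡ 25 (mod 58).
m ≡ 25*13 ≡ 35 (mod 58).

35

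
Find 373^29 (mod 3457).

29 in binary is 11101, i.e. 29 = 16 + 8 + 4 + 1.
373^1 ≡ 373 (mod 3457)
373^2 ≡ 373^2 = 139129 ≡ 849 (mod 3457)
373^4 ≡ 849^2 = 720801 ≡ 1745 (mod 3457)
373^8 ≡ 1745^2 = 3045025 ≡ 2865 (mod 3457)
373^16 ≡ 2865^2 = 8208225 ≡ 1307 (mod 3457)
373^29 = 373^16 * 373^8 * 373^4 * 373^1 ≡ 1307 * 2865 * 1745 * 373 (mod 3457).
Accumulate the product:
1307 * 2865 = 3744555 ≡ 624
624 * 1745 = 1088880 ≡ 3382
3382 * 373 = 1261486 ≡ 3138

3138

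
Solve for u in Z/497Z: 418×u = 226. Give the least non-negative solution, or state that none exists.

167

gcd(418, 497) = 1, so a unique solution mod 497 exists.
418⁻¹ ≡ 346 (mod 497).
u ≡ 346×226 ≡ 167 (mod 497).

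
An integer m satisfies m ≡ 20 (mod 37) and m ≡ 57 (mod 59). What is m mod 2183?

37⁻¹ mod 59: 37*8 ≡ 1 (mod 59), so 37⁻¹ ≡ 8.
m = 20 + 37*((57 − 20)*8 mod 59) = 20 + 37*1 = 57.
Check: 57 mod 37 = 20, 57 mod 59 = 57. ✓

57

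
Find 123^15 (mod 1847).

Using repeated squaring:
123^1 ≡ 123 (mod 1847)
123^2 ≡ 123^2 = 15129 ≡ 353 (mod 1847)
123^4 ≡ 353^2 = 124609 ≡ 860 (mod 1847)
123^8 ≡ 860^2 = 739600 ≡ 800 (mod 1847)
123^15 = 123^8 × 123^4 × 123^2 × 123^1 ≡ 800 × 860 × 353 × 123 (mod 1847).
Accumulate the product:
800 × 860 = 688000 ≡ 916
916 × 353 = 323348 ≡ 123
123 × 123 = 15129 ≡ 353

353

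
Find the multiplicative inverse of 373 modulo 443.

443 = 1×373 + 70
373 = 5×70 + 23
70 = 3×23 + 1
23 = 23×1 + 0
gcd(373, 443) = 1, so the inverse exists.
Bézout: 1 = 16×443 − 19×373.
So 373⁻¹ ≡ −19 ≡ 424 (mod 443).

424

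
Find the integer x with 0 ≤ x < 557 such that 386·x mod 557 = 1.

By the extended Euclidean algorithm:
557 = 1*386 + 171
386 = 2*171 + 44
171 = 3*44 + 39
44 = 1*39 + 5
39 = 7*5 + 4
5 = 1*4 + 1
4 = 4*1 + 0
gcd(386, 557) = 1, so the inverse exists.
Back-substitute for 1:
1 = 1*5 − 1*4
  = −1*39 + 8*5
  = 8*44 − 9*39
  = −9*171 + 35*44
  = 35*386 − 79*171
  = −79*557 + 114*386
So 386⁻¹ ≡ 114 (mod 557).

114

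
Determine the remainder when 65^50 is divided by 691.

148

Compute successive squares:
50 in binary is 110010, i.e. 50 = 32 + 16 + 2.
65^1 ≡ 65 (mod 691)
65^2 ≡ 65^2 = 4225 ≡ 79 (mod 691)
65^4 ≡ 79^2 = 6241 ≡ 22 (mod 691)
65^8 ≡ 22^2 = 484 (mod 691)
65^16 ≡ 484^2 = 234256 ≡ 7 (mod 691)
65^32 ≡ 7^2 = 49 (mod 691)
65^50 = 65^32 · 65^16 · 65^2 ≡ 49 · 7 · 79 (mod 691).
Accumulate the product:
49 · 7 = 343
343 · 79 = 27097 ≡ 148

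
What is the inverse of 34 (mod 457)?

121

By the extended Euclidean algorithm:
457 = 13×34 + 15
34 = 2×15 + 4
15 = 3×4 + 3
4 = 1×3 + 1
3 = 3×1 + 0
gcd(34, 457) = 1, so the inverse exists.
Back-substitute for 1:
1 = 1×4 − 1×3
  = −1×15 + 4×4
  = 4×34 − 9×15
  = −9×457 + 121×34
So 34⁻¹ ≡ 121 (mod 457).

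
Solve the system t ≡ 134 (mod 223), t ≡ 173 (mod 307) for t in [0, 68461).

223⁻¹ mod 307: 223×201 ≡ 1 (mod 307), so 223⁻¹ ≡ 201.
t = 134 + 223×((173 − 134)×201 mod 307) = 134 + 223×164 = 36706.

36706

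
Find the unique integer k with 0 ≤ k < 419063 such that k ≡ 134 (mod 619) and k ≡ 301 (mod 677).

619⁻¹ mod 677: 619·35 ≡ 1 (mod 677), so 619⁻¹ ≡ 35.
k = 134 + 619·((301 − 134)·35 mod 677) = 134 + 619·429 = 265685.

265685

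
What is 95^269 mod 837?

269 in binary is 100001101, i.e. 269 = 256 + 8 + 4 + 1.
95^1 ≡ 95 (mod 837)
95^2 ≡ 95^2 = 9025 ≡ 655 (mod 837)
95^4 ≡ 655^2 = 429025 ≡ 481 (mod 837)
95^8 ≡ 481^2 = 231361 ≡ 349 (mod 837)
95^16 ≡ 349^2 = 121801 ≡ 436 (mod 837)
95^32 ≡ 436^2 = 190096 ≡ 97 (mod 837)
95^64 ≡ 97^2 = 9409 ≡ 202 (mod 837)
95^128 ≡ 202^2 = 40804 ≡ 628 (mod 837)
95^256 ≡ 628^2 = 394384 ≡ 157 (mod 837)
95^269 = 95^256 × 95^8 × 95^4 × 95^1 ≡ 157 × 349 × 481 × 95 (mod 837).
Accumulate the product:
157 × 349 = 54793 ≡ 388
388 × 481 = 186628 ≡ 814
814 × 95 = 77330 ≡ 326

326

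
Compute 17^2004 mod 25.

21

Using repeated squaring:
2004 in binary is 11111010100, i.e. 2004 = 1024 + 512 + 256 + 128 + 64 + 16 + 4.
17^1 ≡ 17 (mod 25)
17^2 ≡ 17^2 = 289 ≡ 14 (mod 25)
17^4 ≡ 14^2 = 196 ≡ 21 (mod 25)
17^8 ≡ 21^2 = 441 ≡ 16 (mod 25)
17^16 ≡ 16^2 = 256 ≡ 6 (mod 25)
17^32 ≡ 6^2 = 36 ≡ 11 (mod 25)
17^64 ≡ 11^2 = 121 ≡ 21 (mod 25)
17^128 ≡ 21^2 = 441 ≡ 16 (mod 25)
17^256 ≡ 16^2 = 256 ≡ 6 (mod 25)
17^512 ≡ 6^2 = 36 ≡ 11 (mod 25)
17^1024 ≡ 11^2 = 121 ≡ 21 (mod 25)
17^2004 = 17^1024 · 17^512 · 17^256 · 17^128 · 17^64 · 17^16 · 17^4 ≡ 21 · 11 · 6 · 16 · 21 · 6 · 21 (mod 25).
Accumulate the product:
21 · 11 = 231 ≡ 6
6 · 6 = 36 ≡ 11
11 · 16 = 176 ≡ 1
1 · 21 = 21
21 · 6 = 126 ≡ 1
1 · 21 = 21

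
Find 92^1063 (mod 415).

23

1063 in binary is 10000100111, i.e. 1063 = 1024 + 32 + 4 + 2 + 1.
92^1 ≡ 92 (mod 415)
92^2 ≡ 92^2 = 8464 ≡ 164 (mod 415)
92^4 ≡ 164^2 = 26896 ≡ 336 (mod 415)
92^8 ≡ 336^2 = 112896 ≡ 16 (mod 415)
92^16 ≡ 16^2 = 256 (mod 415)
92^32 ≡ 256^2 = 65536 ≡ 381 (mod 415)
92^64 ≡ 381^2 = 145161 ≡ 326 (mod 415)
92^128 ≡ 326^2 = 106276 ≡ 36 (mod 415)
92^256 ≡ 36^2 = 1296 ≡ 51 (mod 415)
92^512 ≡ 51^2 = 2601 ≡ 111 (mod 415)
92^1024 ≡ 111^2 = 12321 ≡ 286 (mod 415)
92^1063 = 92^1024 · 92^32 · 92^4 · 92^2 · 92^1 ≡ 286 · 381 · 336 · 164 · 92 (mod 415).
Accumulate the product:
286 · 381 = 108966 ≡ 236
236 · 336 = 79296 ≡ 31
31 · 164 = 5084 ≡ 104
104 · 92 = 9568 ≡ 23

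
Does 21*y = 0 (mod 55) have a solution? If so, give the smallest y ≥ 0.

gcd(21, 55) = 1, so a unique solution mod 55 exists.
21⁻¹ ≡ 21 (mod 55).
y ≡ 21*0 ≡ 0 (mod 55).

0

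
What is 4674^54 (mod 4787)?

54 in binary is 110110, i.e. 54 = 32 + 16 + 4 + 2.
4674^1 ≡ 4674 (mod 4787)
4674^2 ≡ 4674^2 = 21846276 ≡ 3195 (mod 4787)
4674^4 ≡ 3195^2 = 10208025 ≡ 2141 (mod 4787)
4674^8 ≡ 2141^2 = 4583881 ≡ 2722 (mod 4787)
4674^16 ≡ 2722^2 = 7409284 ≡ 3795 (mod 4787)
4674^32 ≡ 3795^2 = 14402025 ≡ 2729 (mod 4787)
4674^54 = 4674^32 · 4674^16 · 4674^4 · 4674^2 ≡ 2729 · 3795 · 2141 · 3195 (mod 4787).
Accumulate the product:
2729 · 3795 = 10356555 ≡ 2274
2274 · 2141 = 4868634 ≡ 255
255 · 3195 = 814725 ≡ 935

935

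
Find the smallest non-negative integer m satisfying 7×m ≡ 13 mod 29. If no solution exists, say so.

gcd(7, 29) = 1, so a unique solution mod 29 exists.
7⁻¹ ≡ 25 (mod 29).
m ≡ 25×13 ≡ 6 (mod 29).

6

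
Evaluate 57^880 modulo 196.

85

By square-and-multiply:
57^1 ≡ 57 (mod 196)
57^2 ≡ 57^2 = 3249 ≡ 113 (mod 196)
57^4 ≡ 113^2 = 12769 ≡ 29 (mod 196)
57^8 ≡ 29^2 = 841 ≡ 57 (mod 196)
57^16 ≡ 57^2 = 3249 ≡ 113 (mod 196)
57^32 ≡ 113^2 = 12769 ≡ 29 (mod 196)
57^64 ≡ 29^2 = 841 ≡ 57 (mod 196)
57^128 ≡ 57^2 = 3249 ≡ 113 (mod 196)
57^256 ≡ 113^2 = 12769 ≡ 29 (mod 196)
57^512 ≡ 29^2 = 841 ≡ 57 (mod 196)
57^880 = 57^512 * 57^256 * 57^64 * 57^32 * 57^16 ≡ 57 * 29 * 57 * 29 * 113 (mod 196).
Accumulate the product:
57 * 29 = 1653 ≡ 85
85 * 57 = 4845 ≡ 141
141 * 29 = 4089 ≡ 169
169 * 113 = 19097 ≡ 85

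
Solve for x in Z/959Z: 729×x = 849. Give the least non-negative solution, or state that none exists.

gcd(729, 959) = 1, so a unique solution mod 959 exists.
729⁻¹ ≡ 246 (mod 959).
x ≡ 246×849 ≡ 751 (mod 959).

751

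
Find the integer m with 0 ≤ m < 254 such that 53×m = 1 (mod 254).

139

254 = 4*53 + 42
53 = 1*42 + 11
42 = 3*11 + 9
11 = 1*9 + 2
9 = 4*2 + 1
2 = 2*1 + 0
gcd(53, 254) = 1, so the inverse exists.
Bézout: 1 = 24*254 − 115*53.
So 53⁻¹ ≡ −115 ≡ 139 (mod 254).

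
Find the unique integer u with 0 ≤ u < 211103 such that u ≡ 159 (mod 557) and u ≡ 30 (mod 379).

98191

557⁻¹ mod 379: 557·313 ≡ 1 (mod 379), so 557⁻¹ ≡ 313.
u = 159 + 557·((30 − 159)·313 mod 379) = 159 + 557·176 = 98191.
Check: 98191 mod 557 = 159, 98191 mod 379 = 30. ✓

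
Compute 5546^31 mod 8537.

3210

Compute successive squares:
5546^1 ≡ 5546 (mod 8537)
5546^2 ≡ 5546^2 = 30758116 ≡ 7842 (mod 8537)
5546^4 ≡ 7842^2 = 61496964 ≡ 4953 (mod 8537)
5546^8 ≡ 4953^2 = 24532209 ≡ 5408 (mod 8537)
5546^16 ≡ 5408^2 = 29246464 ≡ 7239 (mod 8537)
5546^31 = 5546^16 × 5546^8 × 5546^4 × 5546^2 × 5546^1 ≡ 7239 × 5408 × 4953 × 7842 × 5546 (mod 8537).
Accumulate the product:
7239 × 5408 = 39148512 ≡ 6367
6367 × 4953 = 31535751 ≡ 73
73 × 7842 = 572466 ≡ 487
487 × 5546 = 2700902 ≡ 3210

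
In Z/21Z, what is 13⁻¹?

13

Apply the Euclidean algorithm and back-substitute:
21 = 1*13 + 8
13 = 1*8 + 5
8 = 1*5 + 3
5 = 1*3 + 2
3 = 1*2 + 1
2 = 2*1 + 0
gcd(13, 21) = 1, so the inverse exists.
Back-substitute for 1:
1 = 1*3 − 1*2
  = −1*5 + 2*3
  = 2*8 − 3*5
  = −3*13 + 5*8
  = 5*21 − 8*13
So 13⁻¹ ≡ −8 ≡ 13 (mod 21).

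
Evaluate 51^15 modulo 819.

792

15 in binary is 1111, i.e. 15 = 8 + 4 + 2 + 1.
51^1 ≡ 51 (mod 819)
51^2 ≡ 51^2 = 2601 ≡ 144 (mod 819)
51^4 ≡ 144^2 = 20736 ≡ 261 (mod 819)
51^8 ≡ 261^2 = 68121 ≡ 144 (mod 819)
51^15 = 51^8 × 51^4 × 51^2 × 51^1 ≡ 144 × 261 × 144 × 51 (mod 819).
Accumulate the product:
144 × 261 = 37584 ≡ 729
729 × 144 = 104976 ≡ 144
144 × 51 = 7344 ≡ 792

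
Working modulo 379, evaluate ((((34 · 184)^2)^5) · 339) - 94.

34 · 184 = 6256 ≡ 192 (mod 379)
(192)^2 ≡ 101 (mod 379)
(101)^5 ≡ 336 (mod 379)
336 · 339 = 113904 ≡ 204 (mod 379)
204 - 94 = 110

110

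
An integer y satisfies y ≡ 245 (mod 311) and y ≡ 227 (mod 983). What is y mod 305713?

311⁻¹ mod 983: 311·806 ≡ 1 (mod 983), so 311⁻¹ ≡ 806.
y = 245 + 311·((227 − 245)·806 mod 983) = 245 + 311·237 = 73952.

73952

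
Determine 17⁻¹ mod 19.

9

Apply the Euclidean algorithm and back-substitute:
19 = 1*17 + 2
17 = 8*2 + 1
2 = 2*1 + 0
gcd(17, 19) = 1, so the inverse exists.
Bézout: 1 = −8*19 + 9*17.
So 17⁻¹ ≡ 9 (mod 19).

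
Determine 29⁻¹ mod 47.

13

47 = 1·29 + 18
29 = 1·18 + 11
18 = 1·11 + 7
11 = 1·7 + 4
7 = 1·4 + 3
4 = 1·3 + 1
3 = 3·1 + 0
gcd(29, 47) = 1, so the inverse exists.
Bézout: 1 = −8·47 + 13·29.
So 29⁻¹ ≡ 13 (mod 47).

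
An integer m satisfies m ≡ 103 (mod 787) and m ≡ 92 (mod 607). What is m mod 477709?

787⁻¹ mod 607: 787·462 ≡ 1 (mod 607), so 787⁻¹ ≡ 462.
m = 103 + 787·((92 − 103)·462 mod 607) = 103 + 787·381 = 299950.

299950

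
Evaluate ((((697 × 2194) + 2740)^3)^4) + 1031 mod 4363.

2272

697 × 2194 = 1529218 ≡ 2168 (mod 4363)
2168 + 2740 = 4908 ≡ 545 (mod 4363)
(545)^3 ≡ 2599 (mod 4363)
(2599)^4 ≡ 1241 (mod 4363)
1241 + 1031 = 2272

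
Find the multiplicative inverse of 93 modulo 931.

921

Apply the Euclidean algorithm and back-substitute:
931 = 10·93 + 1
93 = 93·1 + 0
gcd(93, 931) = 1, so the inverse exists.
Back-substitute for 1:
1 = 1·931 − 10·93
So 93⁻¹ ≡ −10 ≡ 921 (mod 931).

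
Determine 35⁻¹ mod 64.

64 = 1·35 + 29
35 = 1·29 + 6
29 = 4·6 + 5
6 = 1·5 + 1
5 = 5·1 + 0
gcd(35, 64) = 1, so the inverse exists.
Bézout: 1 = −6·64 + 11·35.
So 35⁻¹ ≡ 11 (mod 64).

11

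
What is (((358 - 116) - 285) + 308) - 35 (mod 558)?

358 - 116 = 242
242 - 285 = -43 ≡ 515 (mod 558)
515 + 308 = 823 ≡ 265 (mod 558)
265 - 35 = 230

230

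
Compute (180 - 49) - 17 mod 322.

180 - 49 = 131
131 - 17 = 114

114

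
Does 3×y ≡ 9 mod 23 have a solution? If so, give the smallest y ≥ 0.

3

gcd(3, 23) = 1, so a unique solution mod 23 exists.
3⁻¹ ≡ 8 (mod 23).
y ≡ 8×9 ≡ 3 (mod 23).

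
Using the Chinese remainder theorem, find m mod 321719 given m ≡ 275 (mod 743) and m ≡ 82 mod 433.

249923

743⁻¹ mod 433: 743×88 ≡ 1 (mod 433), so 743⁻¹ ≡ 88.
m = 275 + 743×((82 − 275)×88 mod 433) = 275 + 743×336 = 249923.
Check: 249923 mod 743 = 275, 249923 mod 433 = 82. ✓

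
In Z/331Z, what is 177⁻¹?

144

331 = 1×177 + 154
177 = 1×154 + 23
154 = 6×23 + 16
23 = 1×16 + 7
16 = 2×7 + 2
7 = 3×2 + 1
2 = 2×1 + 0
gcd(177, 331) = 1, so the inverse exists.
Bézout: 1 = −77×331 + 144×177.
So 177⁻¹ ≡ 144 (mod 331).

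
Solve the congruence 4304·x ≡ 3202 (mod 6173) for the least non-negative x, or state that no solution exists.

gcd(4304, 6173) = 1, so a unique solution mod 6173 exists.
4304⁻¹ ≡ 2563 (mod 6173).
x ≡ 2563·3202 ≡ 2809 (mod 6173).

2809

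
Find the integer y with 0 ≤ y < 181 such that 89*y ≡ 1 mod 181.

Apply the Euclidean algorithm and back-substitute:
181 = 2*89 + 3
89 = 29*3 + 2
3 = 1*2 + 1
2 = 2*1 + 0
gcd(89, 181) = 1, so the inverse exists.
Bézout: 1 = 30*181 − 61*89.
So 89⁻¹ ≡ −61 ≡ 120 (mod 181).

120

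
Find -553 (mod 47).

11

-553 = -12*47 + 11, so -553 ≡ 11 (mod 47).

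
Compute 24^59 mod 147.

24^1 ≡ 24 (mod 147)
24^2 ≡ 24^2 = 576 ≡ 135 (mod 147)
24^4 ≡ 135^2 = 18225 ≡ 144 (mod 147)
24^8 ≡ 144^2 = 20736 ≡ 9 (mod 147)
24^16 ≡ 9^2 = 81 (mod 147)
24^32 ≡ 81^2 = 6561 ≡ 93 (mod 147)
24^59 = 24^32 * 24^16 * 24^8 * 24^2 * 24^1 ≡ 93 * 81 * 9 * 135 * 24 (mod 147).
Accumulate the product:
93 * 81 = 7533 ≡ 36
36 * 9 = 324 ≡ 30
30 * 135 = 4050 ≡ 81
81 * 24 = 1944 ≡ 33

33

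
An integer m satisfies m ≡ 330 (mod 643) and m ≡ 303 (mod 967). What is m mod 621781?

259459

643⁻¹ mod 967: 643×773 ≡ 1 (mod 967), so 643⁻¹ ≡ 773.
m = 330 + 643×((303 − 330)×773 mod 967) = 330 + 643×403 = 259459.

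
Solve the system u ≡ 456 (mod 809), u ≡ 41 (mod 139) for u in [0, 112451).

81356

809⁻¹ mod 139: 809×50 ≡ 1 (mod 139), so 809⁻¹ ≡ 50.
u = 456 + 809×((41 − 456)×50 mod 139) = 456 + 809×100 = 81356.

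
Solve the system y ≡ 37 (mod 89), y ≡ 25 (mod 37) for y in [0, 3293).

89⁻¹ mod 37: 89·5 ≡ 1 (mod 37), so 89⁻¹ ≡ 5.
y = 37 + 89·((25 − 37)·5 mod 37) = 37 + 89·14 = 1283.

1283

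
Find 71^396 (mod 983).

By square-and-multiply:
71^1 ≡ 71 (mod 983)
71^2 ≡ 71^2 = 5041 ≡ 126 (mod 983)
71^4 ≡ 126^2 = 15876 ≡ 148 (mod 983)
71^8 ≡ 148^2 = 21904 ≡ 278 (mod 983)
71^16 ≡ 278^2 = 77284 ≡ 610 (mod 983)
71^32 ≡ 610^2 = 372100 ≡ 526 (mod 983)
71^64 ≡ 526^2 = 276676 ≡ 453 (mod 983)
71^128 ≡ 453^2 = 205209 ≡ 745 (mod 983)
71^256 ≡ 745^2 = 555025 ≡ 613 (mod 983)
71^396 = 71^256 × 71^128 × 71^8 × 71^4 ≡ 613 × 745 × 278 × 148 (mod 983).
Accumulate the product:
613 × 745 = 456685 ≡ 573
573 × 278 = 159294 ≡ 48
48 × 148 = 7104 ≡ 223

223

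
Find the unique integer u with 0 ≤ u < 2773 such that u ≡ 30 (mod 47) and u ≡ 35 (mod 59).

1628

47⁻¹ mod 59: 47*54 ≡ 1 (mod 59), so 47⁻¹ ≡ 54.
u = 30 + 47*((35 − 30)*54 mod 59) = 30 + 47*34 = 1628.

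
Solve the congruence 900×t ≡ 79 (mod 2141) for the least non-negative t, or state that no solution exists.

gcd(900, 2141) = 1, so a unique solution mod 2141 exists.
900⁻¹ ≡ 1758 (mod 2141).
t ≡ 1758×79 ≡ 1858 (mod 2141).

1858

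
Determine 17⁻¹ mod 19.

19 = 1×17 + 2
17 = 8×2 + 1
2 = 2×1 + 0
gcd(17, 19) = 1, so the inverse exists.
Back-substitute for 1:
1 = 1×17 − 8×2
  = −8×19 + 9×17
So 17⁻¹ ≡ 9 (mod 19).

9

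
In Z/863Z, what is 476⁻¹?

863 = 1·476 + 387
476 = 1·387 + 89
387 = 4·89 + 31
89 = 2·31 + 27
31 = 1·27 + 4
27 = 6·4 + 3
4 = 1·3 + 1
3 = 3·1 + 0
gcd(476, 863) = 1, so the inverse exists.
Bézout: 1 = 123·863 − 223·476.
So 476⁻¹ ≡ −223 ≡ 640 (mod 863).

640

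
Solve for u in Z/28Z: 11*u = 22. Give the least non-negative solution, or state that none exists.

gcd(11, 28) = 1, so a unique solution mod 28 exists.
11⁻¹ ≡ 23 (mod 28).
u ≡ 23*22 ≡ 2 (mod 28).

2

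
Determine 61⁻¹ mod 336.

336 = 5·61 + 31
61 = 1·31 + 30
31 = 1·30 + 1
30 = 30·1 + 0
gcd(61, 336) = 1, so the inverse exists.
Back-substitute for 1:
1 = 1·31 − 1·30
  = −1·61 + 2·31
  = 2·336 − 11·61
So 61⁻¹ ≡ −11 ≡ 325 (mod 336).

325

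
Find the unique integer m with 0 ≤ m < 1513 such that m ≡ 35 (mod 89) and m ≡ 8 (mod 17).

89⁻¹ mod 17: 89×13 ≡ 1 (mod 17), so 89⁻¹ ≡ 13.
m = 35 + 89×((8 − 35)×13 mod 17) = 35 + 89×6 = 569.

569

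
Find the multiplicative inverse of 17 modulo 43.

38

Apply the Euclidean algorithm and back-substitute:
43 = 2·17 + 9
17 = 1·9 + 8
9 = 1·8 + 1
8 = 8·1 + 0
gcd(17, 43) = 1, so the inverse exists.
Back-substitute for 1:
1 = 1·9 − 1·8
  = −1·17 + 2·9
  = 2·43 − 5·17
So 17⁻¹ ≡ −5 ≡ 38 (mod 43).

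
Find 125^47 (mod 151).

78

125^1 ≡ 125 (mod 151)
125^2 ≡ 125^2 = 15625 ≡ 72 (mod 151)
125^4 ≡ 72^2 = 5184 ≡ 50 (mod 151)
125^8 ≡ 50^2 = 2500 ≡ 84 (mod 151)
125^16 ≡ 84^2 = 7056 ≡ 110 (mod 151)
125^32 ≡ 110^2 = 12100 ≡ 20 (mod 151)
125^47 = 125^32 * 125^8 * 125^4 * 125^2 * 125^1 ≡ 20 * 84 * 50 * 72 * 125 (mod 151).
Accumulate the product:
20 * 84 = 1680 ≡ 19
19 * 50 = 950 ≡ 44
44 * 72 = 3168 ≡ 148
148 * 125 = 18500 ≡ 78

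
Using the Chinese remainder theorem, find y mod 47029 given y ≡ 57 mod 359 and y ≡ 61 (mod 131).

359⁻¹ mod 131: 359·104 ≡ 1 (mod 131), so 359⁻¹ ≡ 104.
y = 57 + 359·((61 − 57)·104 mod 131) = 57 + 359·23 = 8314.

8314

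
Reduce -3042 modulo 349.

-3042 = -9*349 + 99, so -3042 ≡ 99 (mod 349).

99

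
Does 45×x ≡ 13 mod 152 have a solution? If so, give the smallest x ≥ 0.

gcd(45, 152) = 1, so a unique solution mod 152 exists.
45⁻¹ ≡ 125 (mod 152).
x ≡ 125×13 ≡ 105 (mod 152).

105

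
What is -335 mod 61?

31

-335 = -6×61 + 31, so -335 ≡ 31 (mod 61).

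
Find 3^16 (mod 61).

58

Compute successive squares:
3^1 ≡ 3 (mod 61)
3^2 ≡ 3^2 = 9 (mod 61)
3^4 ≡ 9^2 = 81 ≡ 20 (mod 61)
3^8 ≡ 20^2 = 400 ≡ 34 (mod 61)
3^16 ≡ 34^2 = 1156 ≡ 58 (mod 61)
So 3^16 ≡ 58 (mod 61).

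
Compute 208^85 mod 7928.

85 in binary is 1010101, i.e. 85 = 64 + 16 + 4 + 1.
208^1 ≡ 208 (mod 7928)
208^2 ≡ 208^2 = 43264 ≡ 3624 (mod 7928)
208^4 ≡ 3624^2 = 13133376 ≡ 4608 (mod 7928)
208^8 ≡ 4608^2 = 21233664 ≡ 2480 (mod 7928)
208^16 ≡ 2480^2 = 6150400 ≡ 6200 (mod 7928)
208^32 ≡ 6200^2 = 38440000 ≡ 5056 (mod 7928)
208^64 ≡ 5056^2 = 25563136 ≡ 3264 (mod 7928)
208^85 = 208^64 × 208^16 × 208^4 × 208^1 ≡ 3264 × 6200 × 4608 × 208 (mod 7928).
Accumulate the product:
3264 × 6200 = 20236800 ≡ 4544
4544 × 4608 = 20938752 ≡ 904
904 × 208 = 188032 ≡ 5688

5688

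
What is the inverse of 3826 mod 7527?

Apply the Euclidean algorithm and back-substitute:
7527 = 1*3826 + 3701
3826 = 1*3701 + 125
3701 = 29*125 + 76
125 = 1*76 + 49
76 = 1*49 + 27
49 = 1*27 + 22
27 = 1*22 + 5
22 = 4*5 + 2
5 = 2*2 + 1
2 = 2*1 + 0
gcd(3826, 7527) = 1, so the inverse exists.
Back-substitute for 1:
1 = 1*5 − 2*2
  = −2*22 + 9*5
  = 9*27 − 11*22
  = −11*49 + 20*27
  = 20*76 − 31*49
  = −31*125 + 51*76
  = 51*3701 − 1510*125
  = −1510*3826 + 1561*3701
  = 1561*7527 − 3071*3826
So 3826⁻¹ ≡ −3071 ≡ 4456 (mod 7527).

4456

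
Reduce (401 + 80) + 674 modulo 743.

412

401 + 80 = 481
481 + 674 = 1155 ≡ 412 (mod 743)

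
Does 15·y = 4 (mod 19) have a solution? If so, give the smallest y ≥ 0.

gcd(15, 19) = 1, so a unique solution mod 19 exists.
15⁻¹ ≡ 14 (mod 19).
y ≡ 14·4 ≡ 18 (mod 19).

18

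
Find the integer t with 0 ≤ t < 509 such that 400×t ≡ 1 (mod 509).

14

By the extended Euclidean algorithm:
509 = 1×400 + 109
400 = 3×109 + 73
109 = 1×73 + 36
73 = 2×36 + 1
36 = 36×1 + 0
gcd(400, 509) = 1, so the inverse exists.
Back-substitute for 1:
1 = 1×73 − 2×36
  = −2×109 + 3×73
  = 3×400 − 11×109
  = −11×509 + 14×400
So 400⁻¹ ≡ 14 (mod 509).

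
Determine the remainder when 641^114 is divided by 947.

By square-and-multiply:
114 in binary is 1110010, i.e. 114 = 64 + 32 + 16 + 2.
641^1 ≡ 641 (mod 947)
641^2 ≡ 641^2 = 410881 ≡ 830 (mod 947)
641^4 ≡ 830^2 = 688900 ≡ 431 (mod 947)
641^8 ≡ 431^2 = 185761 ≡ 149 (mod 947)
641^16 ≡ 149^2 = 22201 ≡ 420 (mod 947)
641^32 ≡ 420^2 = 176400 ≡ 258 (mod 947)
641^64 ≡ 258^2 = 66564 ≡ 274 (mod 947)
641^114 = 641^64 × 641^32 × 641^16 × 641^2 ≡ 274 × 258 × 420 × 830 (mod 947).
Accumulate the product:
274 × 258 = 70692 ≡ 614
614 × 420 = 257880 ≡ 296
296 × 830 = 245680 ≡ 407

407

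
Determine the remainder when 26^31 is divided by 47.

Using repeated squaring:
31 in binary is 11111, i.e. 31 = 16 + 8 + 4 + 2 + 1.
26^1 ≡ 26 (mod 47)
26^2 ≡ 26^2 = 676 ≡ 18 (mod 47)
26^4 ≡ 18^2 = 324 ≡ 42 (mod 47)
26^8 ≡ 42^2 = 1764 ≡ 25 (mod 47)
26^16 ≡ 25^2 = 625 ≡ 14 (mod 47)
26^31 = 26^16 × 26^8 × 26^4 × 26^2 × 26^1 ≡ 14 × 25 × 42 × 18 × 26 (mod 47).
Accumulate the product:
14 × 25 = 350 ≡ 21
21 × 42 = 882 ≡ 36
36 × 18 = 648 ≡ 37
37 × 26 = 962 ≡ 22

22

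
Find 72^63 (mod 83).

13

Compute successive squares:
72^1 ≡ 72 (mod 83)
72^2 ≡ 72^2 = 5184 ≡ 38 (mod 83)
72^4 ≡ 38^2 = 1444 ≡ 33 (mod 83)
72^8 ≡ 33^2 = 1089 ≡ 10 (mod 83)
72^16 ≡ 10^2 = 100 ≡ 17 (mod 83)
72^32 ≡ 17^2 = 289 ≡ 40 (mod 83)
72^63 = 72^32 × 72^16 × 72^8 × 72^4 × 72^2 × 72^1 ≡ 40 × 17 × 10 × 33 × 38 × 72 (mod 83).
Accumulate the product:
40 × 17 = 680 ≡ 16
16 × 10 = 160 ≡ 77
77 × 33 = 2541 ≡ 51
51 × 38 = 1938 ≡ 29
29 × 72 = 2088 ≡ 13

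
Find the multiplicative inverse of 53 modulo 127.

12

Run the extended Euclidean algorithm:
127 = 2·53 + 21
53 = 2·21 + 11
21 = 1·11 + 10
11 = 1·10 + 1
10 = 10·1 + 0
gcd(53, 127) = 1, so the inverse exists.
Back-substitute for 1:
1 = 1·11 − 1·10
  = −1·21 + 2·11
  = 2·53 − 5·21
  = −5·127 + 12·53
So 53⁻¹ ≡ 12 (mod 127).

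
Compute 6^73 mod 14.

6

Using repeated squaring:
73 in binary is 1001001, i.e. 73 = 64 + 8 + 1.
6^1 ≡ 6 (mod 14)
6^2 ≡ 6^2 = 36 ≡ 8 (mod 14)
6^4 ≡ 8^2 = 64 ≡ 8 (mod 14)
6^8 ≡ 8^2 = 64 ≡ 8 (mod 14)
6^16 ≡ 8^2 = 64 ≡ 8 (mod 14)
6^32 ≡ 8^2 = 64 ≡ 8 (mod 14)
6^64 ≡ 8^2 = 64 ≡ 8 (mod 14)
6^73 = 6^64 · 6^8 · 6^1 ≡ 8 · 8 · 6 (mod 14).
Accumulate the product:
8 · 8 = 64 ≡ 8
8 · 6 = 48 ≡ 6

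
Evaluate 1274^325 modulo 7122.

3722

325 in binary is 101000101, i.e. 325 = 256 + 64 + 4 + 1.
1274^1 ≡ 1274 (mod 7122)
1274^2 ≡ 1274^2 = 1623076 ≡ 6382 (mod 7122)
1274^4 ≡ 6382^2 = 40729924 ≡ 6328 (mod 7122)
1274^8 ≡ 6328^2 = 40043584 ≡ 3700 (mod 7122)
1274^16 ≡ 3700^2 = 13690000 ≡ 1516 (mod 7122)
1274^32 ≡ 1516^2 = 2298256 ≡ 4972 (mod 7122)
1274^64 ≡ 4972^2 = 24720784 ≡ 322 (mod 7122)
1274^128 ≡ 322^2 = 103684 ≡ 3976 (mod 7122)
1274^256 ≡ 3976^2 = 15808576 ≡ 4858 (mod 7122)
1274^325 = 1274^256 * 1274^64 * 1274^4 * 1274^1 ≡ 4858 * 322 * 6328 * 1274 (mod 7122).
Accumulate the product:
4858 * 322 = 1564276 ≡ 4558
4558 * 6328 = 28843024 ≡ 6046
6046 * 1274 = 7702604 ≡ 3722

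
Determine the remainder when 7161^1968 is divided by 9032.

1968 in binary is 11110110000, i.e. 1968 = 1024 + 512 + 256 + 128 + 32 + 16.
7161^1 ≡ 7161 (mod 9032)
7161^2 ≡ 7161^2 = 51279921 ≡ 5257 (mod 9032)
7161^4 ≡ 5257^2 = 27636049 ≡ 7161 (mod 9032)
7161^8 ≡ 7161^2 = 51279921 ≡ 5257 (mod 9032)
7161^16 ≡ 5257^2 = 27636049 ≡ 7161 (mod 9032)
7161^32 ≡ 7161^2 = 51279921 ≡ 5257 (mod 9032)
7161^64 ≡ 5257^2 = 27636049 ≡ 7161 (mod 9032)
7161^128 ≡ 7161^2 = 51279921 ≡ 5257 (mod 9032)
7161^256 ≡ 5257^2 = 27636049 ≡ 7161 (mod 9032)
7161^512 ≡ 7161^2 = 51279921 ≡ 5257 (mod 9032)
7161^1024 ≡ 5257^2 = 27636049 ≡ 7161 (mod 9032)
7161^1968 = 7161^1024 × 7161^512 × 7161^256 × 7161^128 × 7161^32 × 7161^16 ≡ 7161 × 5257 × 7161 × 5257 × 5257 × 7161 (mod 9032).
Accumulate the product:
7161 × 5257 = 37645377 ≡ 1
1 × 7161 = 7161
7161 × 5257 = 37645377 ≡ 1
1 × 5257 = 5257
5257 × 7161 = 37645377 ≡ 1

1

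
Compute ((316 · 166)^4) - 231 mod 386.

316 · 166 = 52456 ≡ 346 (mod 386)
(346)^4 ≡ 48 (mod 386)
48 - 231 = -183 ≡ 203 (mod 386)

203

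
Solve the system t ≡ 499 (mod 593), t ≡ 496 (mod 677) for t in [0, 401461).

593⁻¹ mod 677: 593·137 ≡ 1 (mod 677), so 593⁻¹ ≡ 137.
t = 499 + 593·((496 − 499)·137 mod 677) = 499 + 593·266 = 158237.

158237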